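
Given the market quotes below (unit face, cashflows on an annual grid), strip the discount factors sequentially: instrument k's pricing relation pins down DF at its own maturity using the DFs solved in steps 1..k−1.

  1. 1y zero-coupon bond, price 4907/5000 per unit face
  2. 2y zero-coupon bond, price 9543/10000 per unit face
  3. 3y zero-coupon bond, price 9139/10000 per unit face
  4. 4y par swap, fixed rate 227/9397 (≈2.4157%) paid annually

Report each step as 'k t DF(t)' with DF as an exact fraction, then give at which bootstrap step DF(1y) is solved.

1 1 4907/5000
2 2 9543/10000
3 3 9139/10000
4 4 2273/2500
DF(1y) is solved at step 1

step 1 [1y] zero: DF = P = 4907/5000 ≈ 0.981400
step 2 [2y] zero: DF = P = 9543/10000 ≈ 0.954300
step 3 [3y] zero: DF = P = 9139/10000 ≈ 0.913900
step 4 [4y] swap r/1=227/9397: DF=(1 − 227/9397·(0.981400+0.954300+0.913900))/(1+227/9397) = 2273/2500 ≈ 0.909200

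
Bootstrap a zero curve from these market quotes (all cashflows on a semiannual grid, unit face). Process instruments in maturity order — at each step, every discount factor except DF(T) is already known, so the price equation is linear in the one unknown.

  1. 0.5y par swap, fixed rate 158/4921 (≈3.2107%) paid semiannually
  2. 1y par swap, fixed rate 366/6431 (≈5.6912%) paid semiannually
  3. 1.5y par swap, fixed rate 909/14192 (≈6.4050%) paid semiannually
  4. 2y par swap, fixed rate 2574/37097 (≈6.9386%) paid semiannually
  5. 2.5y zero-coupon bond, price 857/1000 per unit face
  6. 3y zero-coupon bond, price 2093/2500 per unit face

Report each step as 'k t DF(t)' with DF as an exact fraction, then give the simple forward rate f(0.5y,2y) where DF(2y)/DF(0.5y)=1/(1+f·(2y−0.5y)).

step 1 [0.5y] swap r/2=79/4921: DF=(1 − 79/4921·(0))/(1+79/4921) = 4921/5000 ≈ 0.984200
step 2 [1y] swap r/2=183/6431: DF=(1 − 183/6431·(0.984200))/(1+183/6431) = 9451/10000 ≈ 0.945100
step 3 [1.5y] swap r/2=909/28384: DF=(1 − 909/28384·(0.984200+0.945100))/(1+909/28384) = 9091/10000 ≈ 0.909100
step 4 [2y] swap r/2=1287/37097: DF=(1 − 1287/37097·(0.984200+0.945100+0.909100))/(1+1287/37097) = 8713/10000 ≈ 0.871300
step 5 [2.5y] zero: DF = P = 857/1000 ≈ 0.857000
step 6 [3y] zero: DF = P = 2093/2500 ≈ 0.837200

1 1/2 4921/5000
2 1 9451/10000
3 3/2 9091/10000
4 2 8713/10000
5 5/2 857/1000
6 3 2093/2500
f(0.5y,2y) = ((4921/5000)/(8713/10000) − 1)/(3/2) = 2258/26139 ≈ 8.6384%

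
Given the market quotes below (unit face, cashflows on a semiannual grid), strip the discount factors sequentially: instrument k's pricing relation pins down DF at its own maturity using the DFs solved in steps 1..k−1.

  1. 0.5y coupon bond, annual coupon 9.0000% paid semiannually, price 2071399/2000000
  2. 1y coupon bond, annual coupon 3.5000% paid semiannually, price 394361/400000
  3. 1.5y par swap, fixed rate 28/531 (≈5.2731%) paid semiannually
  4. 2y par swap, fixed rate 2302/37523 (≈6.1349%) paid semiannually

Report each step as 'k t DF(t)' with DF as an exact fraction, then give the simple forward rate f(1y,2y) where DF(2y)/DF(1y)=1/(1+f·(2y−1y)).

step 1 [0.5y] bond c/2=9/200: DF=(2071399/2000000 − 9/200·(0))/(1+9/200) = 9911/10000 ≈ 0.991100
step 2 [1y] bond c/2=7/400: DF=(394361/400000 − 7/400·(0.991100))/(1+7/400) = 9519/10000 ≈ 0.951900
step 3 [1.5y] swap r/2=14/531: DF=(1 − 14/531·(0.991100+0.951900))/(1+14/531) = 2311/2500 ≈ 0.924400
step 4 [2y] swap r/2=1151/37523: DF=(1 − 1151/37523·(0.991100+0.951900+0.924400))/(1+1151/37523) = 8849/10000 ≈ 0.884900

1 1/2 9911/10000
2 1 9519/10000
3 3/2 2311/2500
4 2 8849/10000
f(1y,2y) = ((9519/10000)/(8849/10000) − 1)/(1) = 670/8849 ≈ 7.5715%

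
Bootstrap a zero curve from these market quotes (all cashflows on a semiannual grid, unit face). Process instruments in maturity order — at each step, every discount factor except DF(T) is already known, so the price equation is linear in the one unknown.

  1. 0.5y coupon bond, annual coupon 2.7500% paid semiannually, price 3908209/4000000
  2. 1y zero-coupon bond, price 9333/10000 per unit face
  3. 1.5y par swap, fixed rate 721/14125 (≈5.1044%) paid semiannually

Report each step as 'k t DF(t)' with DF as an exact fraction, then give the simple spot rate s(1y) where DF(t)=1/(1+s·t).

step 1 [0.5y] bond c/2=11/800: DF=(3908209/4000000 − 11/800·(0))/(1+11/800) = 4819/5000 ≈ 0.963800
step 2 [1y] zero: DF = P = 9333/10000 ≈ 0.933300
step 3 [1.5y] swap r/2=721/28250: DF=(1 − 721/28250·(0.963800+0.933300))/(1+721/28250) = 9279/10000 ≈ 0.927900

1 1/2 4819/5000
2 1 9333/10000
3 3/2 9279/10000
s(1y) = (1/(9333/10000) − 1)/(1) = 667/9333 ≈ 7.1467%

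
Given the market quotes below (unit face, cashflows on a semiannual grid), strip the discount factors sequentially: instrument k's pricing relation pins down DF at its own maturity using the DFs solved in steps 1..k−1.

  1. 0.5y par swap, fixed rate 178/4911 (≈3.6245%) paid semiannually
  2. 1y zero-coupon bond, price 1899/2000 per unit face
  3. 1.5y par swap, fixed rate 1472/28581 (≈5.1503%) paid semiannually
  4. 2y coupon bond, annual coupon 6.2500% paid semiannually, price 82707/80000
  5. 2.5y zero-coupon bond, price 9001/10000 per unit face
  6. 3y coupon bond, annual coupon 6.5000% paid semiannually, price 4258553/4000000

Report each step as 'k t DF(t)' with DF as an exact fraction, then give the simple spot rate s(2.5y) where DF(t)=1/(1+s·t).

step 1 [0.5y] swap r/2=89/4911: DF=(1 − 89/4911·(0))/(1+89/4911) = 4911/5000 ≈ 0.982200
step 2 [1y] zero: DF = P = 1899/2000 ≈ 0.949500
step 3 [1.5y] swap r/2=736/28581: DF=(1 − 736/28581·(0.982200+0.949500))/(1+736/28581) = 579/625 ≈ 0.926400
step 4 [2y] bond c/2=1/32: DF=(82707/80000 − 1/32·(0.982200+0.949500+0.926400))/(1+1/32) = 9159/10000 ≈ 0.915900
step 5 [2.5y] zero: DF = P = 9001/10000 ≈ 0.900100
step 6 [3y] bond c/2=13/400: DF=(4258553/4000000 − 13/400·(0.982200+0.949500+0.926400+0.915900+0.900100))/(1+13/400) = 221/250 ≈ 0.884000

1 1/2 4911/5000
2 1 1899/2000
3 3/2 579/625
4 2 9159/10000
5 5/2 9001/10000
6 3 221/250
s(2.5y) = (1/(9001/10000) − 1)/(5/2) = 1998/45005 ≈ 4.4395%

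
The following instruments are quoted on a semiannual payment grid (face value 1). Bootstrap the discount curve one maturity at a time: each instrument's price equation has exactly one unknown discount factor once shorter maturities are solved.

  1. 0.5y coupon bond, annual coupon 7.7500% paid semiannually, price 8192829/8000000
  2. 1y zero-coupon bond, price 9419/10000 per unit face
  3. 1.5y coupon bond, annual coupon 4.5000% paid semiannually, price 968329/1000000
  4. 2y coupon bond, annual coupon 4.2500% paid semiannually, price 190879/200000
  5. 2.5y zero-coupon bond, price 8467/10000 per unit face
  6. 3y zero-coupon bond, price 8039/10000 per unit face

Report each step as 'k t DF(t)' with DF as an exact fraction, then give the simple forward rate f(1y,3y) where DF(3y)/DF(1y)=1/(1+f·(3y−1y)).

step 1 [0.5y] bond c/2=31/800: DF=(8192829/8000000 − 31/800·(0))/(1+31/800) = 9859/10000 ≈ 0.985900
step 2 [1y] zero: DF = P = 9419/10000 ≈ 0.941900
step 3 [1.5y] bond c/2=9/400: DF=(968329/1000000 − 9/400·(0.985900+0.941900))/(1+9/400) = 4523/5000 ≈ 0.904600
step 4 [2y] bond c/2=17/800: DF=(190879/200000 − 17/800·(0.985900+0.941900+0.904600))/(1+17/800) = 2189/2500 ≈ 0.875600
step 5 [2.5y] zero: DF = P = 8467/10000 ≈ 0.846700
step 6 [3y] zero: DF = P = 8039/10000 ≈ 0.803900

1 1/2 9859/10000
2 1 9419/10000
3 3/2 4523/5000
4 2 2189/2500
5 5/2 8467/10000
6 3 8039/10000
f(1y,3y) = ((9419/10000)/(8039/10000) − 1)/(2) = 690/8039 ≈ 8.5832%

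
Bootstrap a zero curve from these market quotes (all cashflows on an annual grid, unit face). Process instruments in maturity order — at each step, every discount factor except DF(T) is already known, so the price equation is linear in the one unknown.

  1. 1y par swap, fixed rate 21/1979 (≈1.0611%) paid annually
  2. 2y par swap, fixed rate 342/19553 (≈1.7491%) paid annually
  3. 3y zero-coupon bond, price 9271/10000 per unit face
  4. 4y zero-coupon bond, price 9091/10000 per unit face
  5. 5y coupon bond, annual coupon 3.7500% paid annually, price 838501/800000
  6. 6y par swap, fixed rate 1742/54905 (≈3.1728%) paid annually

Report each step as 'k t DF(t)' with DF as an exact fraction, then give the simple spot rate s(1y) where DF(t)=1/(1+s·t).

step 1 [1y] swap r/1=21/1979: DF=(1 − 21/1979·(0))/(1+21/1979) = 1979/2000 ≈ 0.989500
step 2 [2y] swap r/1=342/19553: DF=(1 − 342/19553·(0.989500))/(1+342/19553) = 4829/5000 ≈ 0.965800
step 3 [3y] zero: DF = P = 9271/10000 ≈ 0.927100
step 4 [4y] zero: DF = P = 9091/10000 ≈ 0.909100
step 5 [5y] bond c/1=3/80: DF=(838501/800000 − 3/80·(0.989500+0.965800+0.927100+0.909100))/(1+3/80) = 2183/2500 ≈ 0.873200
step 6 [6y] swap r/1=1742/54905: DF=(1 − 1742/54905·(0.989500+0.965800+0.927100+0.909100+0.873200))/(1+1742/54905) = 4129/5000 ≈ 0.825800

1 1 1979/2000
2 2 4829/5000
3 3 9271/10000
4 4 9091/10000
5 5 2183/2500
6 6 4129/5000
s(1y) = (1/(1979/2000) − 1)/(1) = 21/1979 ≈ 1.0611%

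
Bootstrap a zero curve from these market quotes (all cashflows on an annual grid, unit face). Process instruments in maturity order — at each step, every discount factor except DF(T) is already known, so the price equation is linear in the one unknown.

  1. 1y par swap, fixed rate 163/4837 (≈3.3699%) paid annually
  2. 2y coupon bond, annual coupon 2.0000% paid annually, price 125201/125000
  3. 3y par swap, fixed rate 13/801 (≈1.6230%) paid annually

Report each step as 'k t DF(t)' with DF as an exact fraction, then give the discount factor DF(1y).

step 1 [1y] swap r/1=163/4837: DF=(1 − 163/4837·(0))/(1+163/4837) = 4837/5000 ≈ 0.967400
step 2 [2y] bond c/1=1/50: DF=(125201/125000 − 1/50·(0.967400))/(1+1/50) = 963/1000 ≈ 0.963000
step 3 [3y] swap r/1=13/801: DF=(1 − 13/801·(0.967400+0.963000))/(1+13/801) = 2383/2500 ≈ 0.953200

1 1 4837/5000
2 2 963/1000
3 3 2383/2500
DF(1y) = 4837/5000 ≈ 0.967400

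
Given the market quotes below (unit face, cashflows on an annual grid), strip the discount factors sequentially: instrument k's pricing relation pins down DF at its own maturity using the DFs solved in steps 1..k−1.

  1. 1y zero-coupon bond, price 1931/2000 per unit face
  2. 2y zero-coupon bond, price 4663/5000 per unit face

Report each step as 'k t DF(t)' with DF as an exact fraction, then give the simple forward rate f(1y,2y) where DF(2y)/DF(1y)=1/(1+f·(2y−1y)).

step 1 [1y] zero: DF = P = 1931/2000 ≈ 0.965500
step 2 [2y] zero: DF = P = 4663/5000 ≈ 0.932600

1 1 1931/2000
2 2 4663/5000
f(1y,2y) = ((1931/2000)/(4663/5000) − 1)/(1) = 329/9326 ≈ 3.5278%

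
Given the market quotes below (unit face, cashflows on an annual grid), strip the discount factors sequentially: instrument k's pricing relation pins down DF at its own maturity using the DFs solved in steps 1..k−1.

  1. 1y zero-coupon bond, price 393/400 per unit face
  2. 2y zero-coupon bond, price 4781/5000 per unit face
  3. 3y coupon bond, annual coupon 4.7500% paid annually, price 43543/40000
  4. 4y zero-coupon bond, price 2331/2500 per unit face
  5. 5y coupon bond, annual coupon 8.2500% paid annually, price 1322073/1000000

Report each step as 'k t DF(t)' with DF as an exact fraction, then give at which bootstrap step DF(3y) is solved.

1 1 393/400
2 2 4781/5000
3 3 9513/10000
4 4 2331/2500
5 5 93/100
DF(3y) is solved at step 3

step 1 [1y] zero: DF = P = 393/400 ≈ 0.982500
step 2 [2y] zero: DF = P = 4781/5000 ≈ 0.956200
step 3 [3y] bond c/1=19/400: DF=(43543/40000 − 19/400·(0.982500+0.956200))/(1+19/400) = 9513/10000 ≈ 0.951300
step 4 [4y] zero: DF = P = 2331/2500 ≈ 0.932400
step 5 [5y] bond c/1=33/400: DF=(1322073/1000000 − 33/400·(0.982500+0.956200+0.951300+0.932400))/(1+33/400) = 93/100 ≈ 0.930000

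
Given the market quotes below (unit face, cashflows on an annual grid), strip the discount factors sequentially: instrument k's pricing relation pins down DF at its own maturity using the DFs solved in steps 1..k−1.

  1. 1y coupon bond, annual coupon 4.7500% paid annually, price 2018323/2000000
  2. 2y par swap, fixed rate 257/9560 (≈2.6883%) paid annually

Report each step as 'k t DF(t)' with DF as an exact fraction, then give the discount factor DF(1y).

step 1 [1y] bond c/1=19/400: DF=(2018323/2000000 − 19/400·(0))/(1+19/400) = 4817/5000 ≈ 0.963400
step 2 [2y] swap r/1=257/9560: DF=(1 − 257/9560·(0.963400))/(1+257/9560) = 4743/5000 ≈ 0.948600

1 1 4817/5000
2 2 4743/5000
DF(1y) = 4817/5000 ≈ 0.963400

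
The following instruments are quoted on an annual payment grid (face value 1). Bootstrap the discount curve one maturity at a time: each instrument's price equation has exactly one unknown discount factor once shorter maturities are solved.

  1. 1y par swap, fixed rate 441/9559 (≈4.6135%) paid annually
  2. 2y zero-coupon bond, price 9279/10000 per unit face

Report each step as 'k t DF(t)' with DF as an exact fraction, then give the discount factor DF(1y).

step 1 [1y] swap r/1=441/9559: DF=(1 − 441/9559·(0))/(1+441/9559) = 9559/10000 ≈ 0.955900
step 2 [2y] zero: DF = P = 9279/10000 ≈ 0.927900

1 1 9559/10000
2 2 9279/10000
DF(1y) = 9559/10000 ≈ 0.955900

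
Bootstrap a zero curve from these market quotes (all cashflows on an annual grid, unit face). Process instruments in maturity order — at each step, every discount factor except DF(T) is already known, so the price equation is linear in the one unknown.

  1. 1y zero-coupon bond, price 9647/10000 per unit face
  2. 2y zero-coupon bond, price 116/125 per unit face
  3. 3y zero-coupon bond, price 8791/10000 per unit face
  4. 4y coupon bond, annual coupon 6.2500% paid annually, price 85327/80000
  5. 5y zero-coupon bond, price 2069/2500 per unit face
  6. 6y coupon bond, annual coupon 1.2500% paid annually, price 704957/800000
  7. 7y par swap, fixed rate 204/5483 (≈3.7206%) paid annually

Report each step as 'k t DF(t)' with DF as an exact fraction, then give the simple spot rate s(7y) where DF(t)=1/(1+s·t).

step 1 [1y] zero: DF = P = 9647/10000 ≈ 0.964700
step 2 [2y] zero: DF = P = 116/125 ≈ 0.928000
step 3 [3y] zero: DF = P = 8791/10000 ≈ 0.879100
step 4 [4y] bond c/1=1/16: DF=(85327/80000 − 1/16·(0.964700+0.928000+0.879100))/(1+1/16) = 1051/1250 ≈ 0.840800
step 5 [5y] zero: DF = P = 2069/2500 ≈ 0.827600
step 6 [6y] bond c/1=1/80: DF=(704957/800000 − 1/80·(0.964700+0.928000+0.879100+0.840800+0.827600))/(1+1/80) = 1631/2000 ≈ 0.815500
step 7 [7y] swap r/1=204/5483: DF=(1 − 204/5483·(0.964700+0.928000+0.879100+0.840800+0.827600+0.815500))/(1+204/5483) = 1939/2500 ≈ 0.775600

1 1 9647/10000
2 2 116/125
3 3 8791/10000
4 4 1051/1250
5 5 2069/2500
6 6 1631/2000
7 7 1939/2500
s(7y) = (1/(1939/2500) − 1)/(7) = 561/13573 ≈ 4.1332%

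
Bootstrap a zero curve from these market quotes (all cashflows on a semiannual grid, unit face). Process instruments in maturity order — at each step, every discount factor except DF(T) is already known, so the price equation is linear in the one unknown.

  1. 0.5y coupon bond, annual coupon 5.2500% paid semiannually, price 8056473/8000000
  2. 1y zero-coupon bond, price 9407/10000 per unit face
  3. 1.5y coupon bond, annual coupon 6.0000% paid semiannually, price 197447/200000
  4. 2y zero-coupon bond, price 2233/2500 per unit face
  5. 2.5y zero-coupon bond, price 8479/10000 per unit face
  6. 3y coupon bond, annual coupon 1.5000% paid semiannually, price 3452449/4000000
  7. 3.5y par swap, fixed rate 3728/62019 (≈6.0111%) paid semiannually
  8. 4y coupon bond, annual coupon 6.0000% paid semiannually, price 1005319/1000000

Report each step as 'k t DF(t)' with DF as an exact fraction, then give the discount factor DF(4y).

step 1 [0.5y] bond c/2=21/800: DF=(8056473/8000000 − 21/800·(0))/(1+21/800) = 9813/10000 ≈ 0.981300
step 2 [1y] zero: DF = P = 9407/10000 ≈ 0.940700
step 3 [1.5y] bond c/2=3/100: DF=(197447/200000 − 3/100·(0.981300+0.940700))/(1+3/100) = 361/400 ≈ 0.902500
step 4 [2y] zero: DF = P = 2233/2500 ≈ 0.893200
step 5 [2.5y] zero: DF = P = 8479/10000 ≈ 0.847900
step 6 [3y] bond c/2=3/400: DF=(3452449/4000000 − 3/400·(0.981300+0.940700+0.902500+0.893200+0.847900))/(1+3/400) = 8227/10000 ≈ 0.822700
step 7 [3.5y] swap r/2=1864/62019: DF=(1 − 1864/62019·(0.981300+0.940700+0.902500+0.893200+0.847900+0.822700))/(1+1864/62019) = 1017/1250 ≈ 0.813600
step 8 [4y] bond c/2=3/100: DF=(1005319/1000000 − 3/100·(0.981300+0.940700+0.902500+0.893200+0.847900+0.822700+0.813600))/(1+3/100) = 3977/5000 ≈ 0.795400

1 1/2 9813/10000
2 1 9407/10000
3 3/2 361/400
4 2 2233/2500
5 5/2 8479/10000
6 3 8227/10000
7 7/2 1017/1250
8 4 3977/5000
DF(4y) = 3977/5000 ≈ 0.795400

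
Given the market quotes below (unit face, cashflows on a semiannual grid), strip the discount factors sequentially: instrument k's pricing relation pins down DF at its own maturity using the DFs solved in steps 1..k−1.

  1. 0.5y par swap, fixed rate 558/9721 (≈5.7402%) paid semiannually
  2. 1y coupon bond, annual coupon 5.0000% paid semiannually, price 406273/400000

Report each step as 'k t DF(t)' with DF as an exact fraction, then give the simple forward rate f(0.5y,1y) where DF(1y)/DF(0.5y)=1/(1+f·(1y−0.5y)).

1 1/2 9721/10000
2 1 1209/1250
f(0.5y,1y) = ((9721/10000)/(1209/1250) − 1)/(1/2) = 49/4836 ≈ 1.0132%

step 1 [0.5y] swap r/2=279/9721: DF=(1 − 279/9721·(0))/(1+279/9721) = 9721/10000 ≈ 0.972100
step 2 [1y] bond c/2=1/40: DF=(406273/400000 − 1/40·(0.972100))/(1+1/40) = 1209/1250 ≈ 0.967200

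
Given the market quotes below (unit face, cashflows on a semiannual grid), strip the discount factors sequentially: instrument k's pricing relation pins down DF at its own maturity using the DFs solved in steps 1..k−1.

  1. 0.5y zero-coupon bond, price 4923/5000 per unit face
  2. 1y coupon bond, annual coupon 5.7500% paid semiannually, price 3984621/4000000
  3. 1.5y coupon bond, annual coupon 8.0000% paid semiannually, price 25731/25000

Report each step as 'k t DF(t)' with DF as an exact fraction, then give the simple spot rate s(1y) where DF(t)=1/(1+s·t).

1 1/2 4923/5000
2 1 588/625
3 3/2 2289/2500
s(1y) = (1/(588/625) − 1)/(1) = 37/588 ≈ 6.2925%

step 1 [0.5y] zero: DF = P = 4923/5000 ≈ 0.984600
step 2 [1y] bond c/2=23/800: DF=(3984621/4000000 − 23/800·(0.984600))/(1+23/800) = 588/625 ≈ 0.940800
step 3 [1.5y] bond c/2=1/25: DF=(25731/25000 − 1/25·(0.984600+0.940800))/(1+1/25) = 2289/2500 ≈ 0.915600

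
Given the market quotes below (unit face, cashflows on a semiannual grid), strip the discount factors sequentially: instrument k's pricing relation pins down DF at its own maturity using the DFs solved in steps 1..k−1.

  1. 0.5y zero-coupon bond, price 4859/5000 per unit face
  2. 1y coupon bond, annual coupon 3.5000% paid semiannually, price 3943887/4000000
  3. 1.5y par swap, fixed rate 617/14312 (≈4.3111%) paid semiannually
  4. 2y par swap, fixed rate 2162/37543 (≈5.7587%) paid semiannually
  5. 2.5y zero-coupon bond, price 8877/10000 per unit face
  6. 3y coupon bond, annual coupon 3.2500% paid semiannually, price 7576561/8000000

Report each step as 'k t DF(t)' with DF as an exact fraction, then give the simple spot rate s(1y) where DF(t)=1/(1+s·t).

step 1 [0.5y] zero: DF = P = 4859/5000 ≈ 0.971800
step 2 [1y] bond c/2=7/400: DF=(3943887/4000000 − 7/400·(0.971800))/(1+7/400) = 9523/10000 ≈ 0.952300
step 3 [1.5y] swap r/2=617/28624: DF=(1 − 617/28624·(0.971800+0.952300))/(1+617/28624) = 9383/10000 ≈ 0.938300
step 4 [2y] swap r/2=1081/37543: DF=(1 − 1081/37543·(0.971800+0.952300+0.938300))/(1+1081/37543) = 8919/10000 ≈ 0.891900
step 5 [2.5y] zero: DF = P = 8877/10000 ≈ 0.887700
step 6 [3y] bond c/2=13/800: DF=(7576561/8000000 − 13/800·(0.971800+0.952300+0.938300+0.891900+0.887700))/(1+13/800) = 8577/10000 ≈ 0.857700

1 1/2 4859/5000
2 1 9523/10000
3 3/2 9383/10000
4 2 8919/10000
5 5/2 8877/10000
6 3 8577/10000
s(1y) = (1/(9523/10000) − 1)/(1) = 477/9523 ≈ 5.0089%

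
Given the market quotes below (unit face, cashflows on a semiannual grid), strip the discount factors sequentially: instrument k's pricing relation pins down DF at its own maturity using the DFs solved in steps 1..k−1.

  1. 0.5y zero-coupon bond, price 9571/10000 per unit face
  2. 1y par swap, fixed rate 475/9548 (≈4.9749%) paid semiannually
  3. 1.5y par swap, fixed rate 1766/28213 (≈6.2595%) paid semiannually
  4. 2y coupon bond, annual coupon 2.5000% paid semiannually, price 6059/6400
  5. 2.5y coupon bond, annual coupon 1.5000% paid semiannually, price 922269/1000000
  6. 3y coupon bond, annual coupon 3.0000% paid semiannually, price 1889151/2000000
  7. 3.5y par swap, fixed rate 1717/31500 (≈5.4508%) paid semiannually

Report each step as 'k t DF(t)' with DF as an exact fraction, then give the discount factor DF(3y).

step 1 [0.5y] zero: DF = P = 9571/10000 ≈ 0.957100
step 2 [1y] swap r/2=475/19096: DF=(1 − 475/19096·(0.957100))/(1+475/19096) = 381/400 ≈ 0.952500
step 3 [1.5y] swap r/2=883/28213: DF=(1 − 883/28213·(0.957100+0.952500))/(1+883/28213) = 9117/10000 ≈ 0.911700
step 4 [2y] bond c/2=1/80: DF=(6059/6400 − 1/80·(0.957100+0.952500+0.911700))/(1+1/80) = 4501/5000 ≈ 0.900200
step 5 [2.5y] bond c/2=3/400: DF=(922269/1000000 − 3/400·(0.957100+0.952500+0.911700+0.900200))/(1+3/400) = 8877/10000 ≈ 0.887700
step 6 [3y] bond c/2=3/200: DF=(1889151/2000000 − 3/200·(0.957100+0.952500+0.911700+0.900200+0.887700))/(1+3/200) = 69/80 ≈ 0.862500
step 7 [3.5y] swap r/2=1717/63000: DF=(1 − 1717/63000·(0.957100+0.952500+0.911700+0.900200+0.887700+0.862500))/(1+1717/63000) = 8283/10000 ≈ 0.828300

1 1/2 9571/10000
2 1 381/400
3 3/2 9117/10000
4 2 4501/5000
5 5/2 8877/10000
6 3 69/80
7 7/2 8283/10000
DF(3y) = 69/80 ≈ 0.862500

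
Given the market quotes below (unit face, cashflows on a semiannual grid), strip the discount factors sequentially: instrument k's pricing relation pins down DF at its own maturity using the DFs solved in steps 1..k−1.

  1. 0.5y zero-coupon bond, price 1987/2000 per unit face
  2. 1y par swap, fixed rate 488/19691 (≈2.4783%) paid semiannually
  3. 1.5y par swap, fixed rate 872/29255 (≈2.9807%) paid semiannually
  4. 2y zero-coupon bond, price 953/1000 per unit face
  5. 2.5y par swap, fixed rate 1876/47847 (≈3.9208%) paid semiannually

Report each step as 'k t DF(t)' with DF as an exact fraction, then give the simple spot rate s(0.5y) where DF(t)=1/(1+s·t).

step 1 [0.5y] zero: DF = P = 1987/2000 ≈ 0.993500
step 2 [1y] swap r/2=244/19691: DF=(1 − 244/19691·(0.993500))/(1+244/19691) = 2439/2500 ≈ 0.975600
step 3 [1.5y] swap r/2=436/29255: DF=(1 − 436/29255·(0.993500+0.975600))/(1+436/29255) = 2391/2500 ≈ 0.956400
step 4 [2y] zero: DF = P = 953/1000 ≈ 0.953000
step 5 [2.5y] swap r/2=938/47847: DF=(1 − 938/47847·(0.993500+0.975600+0.956400+0.953000))/(1+938/47847) = 4531/5000 ≈ 0.906200

1 1/2 1987/2000
2 1 2439/2500
3 3/2 2391/2500
4 2 953/1000
5 5/2 4531/5000
s(0.5y) = (1/(1987/2000) − 1)/(1/2) = 26/1987 ≈ 1.3085%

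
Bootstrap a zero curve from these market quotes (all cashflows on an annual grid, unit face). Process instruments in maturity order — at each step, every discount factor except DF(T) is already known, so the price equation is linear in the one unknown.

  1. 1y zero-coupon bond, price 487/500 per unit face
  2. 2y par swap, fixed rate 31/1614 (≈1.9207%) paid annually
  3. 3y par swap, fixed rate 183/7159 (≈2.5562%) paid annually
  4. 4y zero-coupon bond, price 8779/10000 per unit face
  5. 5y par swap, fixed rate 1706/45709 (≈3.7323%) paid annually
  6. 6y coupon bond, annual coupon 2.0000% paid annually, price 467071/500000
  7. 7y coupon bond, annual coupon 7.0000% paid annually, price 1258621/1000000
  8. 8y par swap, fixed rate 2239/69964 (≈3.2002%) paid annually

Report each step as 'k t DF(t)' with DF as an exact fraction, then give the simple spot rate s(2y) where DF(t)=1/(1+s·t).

1 1 487/500
2 2 2407/2500
3 3 2317/2500
4 4 8779/10000
5 5 4147/5000
6 6 4131/5000
7 7 1029/1250
8 8 7761/10000
s(2y) = (1/(2407/2500) − 1)/(2) = 93/4814 ≈ 1.9319%

step 1 [1y] zero: DF = P = 487/500 ≈ 0.974000
step 2 [2y] swap r/1=31/1614: DF=(1 − 31/1614·(0.974000))/(1+31/1614) = 2407/2500 ≈ 0.962800
step 3 [3y] swap r/1=183/7159: DF=(1 − 183/7159·(0.974000+0.962800))/(1+183/7159) = 2317/2500 ≈ 0.926800
step 4 [4y] zero: DF = P = 8779/10000 ≈ 0.877900
step 5 [5y] swap r/1=1706/45709: DF=(1 − 1706/45709·(0.974000+0.962800+0.926800+0.877900))/(1+1706/45709) = 4147/5000 ≈ 0.829400
step 6 [6y] bond c/1=1/50: DF=(467071/500000 − 1/50·(0.974000+0.962800+0.926800+0.877900+0.829400))/(1+1/50) = 4131/5000 ≈ 0.826200
step 7 [7y] bond c/1=7/100: DF=(1258621/1000000 − 7/100·(0.974000+0.962800+0.926800+0.877900+0.829400+0.826200))/(1+7/100) = 1029/1250 ≈ 0.823200
step 8 [8y] swap r/1=2239/69964: DF=(1 − 2239/69964·(0.974000+0.962800+0.926800+0.877900+0.829400+0.826200+0.823200))/(1+2239/69964) = 7761/10000 ≈ 0.776100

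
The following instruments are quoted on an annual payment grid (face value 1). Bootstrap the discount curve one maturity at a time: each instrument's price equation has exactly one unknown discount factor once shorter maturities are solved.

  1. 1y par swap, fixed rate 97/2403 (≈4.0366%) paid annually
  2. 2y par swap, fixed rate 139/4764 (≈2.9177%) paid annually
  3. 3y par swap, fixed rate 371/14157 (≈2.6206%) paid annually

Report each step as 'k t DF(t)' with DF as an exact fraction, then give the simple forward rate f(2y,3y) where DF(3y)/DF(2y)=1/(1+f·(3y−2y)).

1 1 2403/2500
2 2 2361/2500
3 3 4629/5000
f(2y,3y) = ((2361/2500)/(4629/5000) − 1)/(1) = 31/1543 ≈ 2.0091%

step 1 [1y] swap r/1=97/2403: DF=(1 − 97/2403·(0))/(1+97/2403) = 2403/2500 ≈ 0.961200
step 2 [2y] swap r/1=139/4764: DF=(1 − 139/4764·(0.961200))/(1+139/4764) = 2361/2500 ≈ 0.944400
step 3 [3y] swap r/1=371/14157: DF=(1 − 371/14157·(0.961200+0.944400))/(1+371/14157) = 4629/5000 ≈ 0.925800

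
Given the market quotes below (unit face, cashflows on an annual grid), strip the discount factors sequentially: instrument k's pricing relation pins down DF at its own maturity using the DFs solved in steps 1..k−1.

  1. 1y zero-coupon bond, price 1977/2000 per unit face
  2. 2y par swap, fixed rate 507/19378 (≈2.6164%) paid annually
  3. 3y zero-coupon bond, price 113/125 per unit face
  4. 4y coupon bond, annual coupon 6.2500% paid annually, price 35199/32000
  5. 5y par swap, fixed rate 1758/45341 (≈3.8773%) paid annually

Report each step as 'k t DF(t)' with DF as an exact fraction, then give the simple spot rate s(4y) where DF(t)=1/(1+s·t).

step 1 [1y] zero: DF = P = 1977/2000 ≈ 0.988500
step 2 [2y] swap r/1=507/19378: DF=(1 − 507/19378·(0.988500))/(1+507/19378) = 9493/10000 ≈ 0.949300
step 3 [3y] zero: DF = P = 113/125 ≈ 0.904000
step 4 [4y] bond c/1=1/16: DF=(35199/32000 − 1/16·(0.988500+0.949300+0.904000))/(1+1/16) = 8681/10000 ≈ 0.868100
step 5 [5y] swap r/1=1758/45341: DF=(1 − 1758/45341·(0.988500+0.949300+0.904000+0.868100))/(1+1758/45341) = 4121/5000 ≈ 0.824200

1 1 1977/2000
2 2 9493/10000
3 3 113/125
4 4 8681/10000
5 5 4121/5000
s(4y) = (1/(8681/10000) − 1)/(4) = 1319/34724 ≈ 3.7985%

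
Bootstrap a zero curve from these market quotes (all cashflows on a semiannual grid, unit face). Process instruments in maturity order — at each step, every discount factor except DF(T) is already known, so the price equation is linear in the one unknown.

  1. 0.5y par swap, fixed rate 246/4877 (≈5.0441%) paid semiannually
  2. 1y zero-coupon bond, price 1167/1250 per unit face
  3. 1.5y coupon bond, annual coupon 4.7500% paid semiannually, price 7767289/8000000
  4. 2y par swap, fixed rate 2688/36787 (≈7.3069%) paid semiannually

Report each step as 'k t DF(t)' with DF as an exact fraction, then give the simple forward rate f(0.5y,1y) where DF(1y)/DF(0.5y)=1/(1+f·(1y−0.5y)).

step 1 [0.5y] swap r/2=123/4877: DF=(1 − 123/4877·(0))/(1+123/4877) = 4877/5000 ≈ 0.975400
step 2 [1y] zero: DF = P = 1167/1250 ≈ 0.933600
step 3 [1.5y] bond c/2=19/800: DF=(7767289/8000000 − 19/800·(0.975400+0.933600))/(1+19/800) = 9041/10000 ≈ 0.904100
step 4 [2y] swap r/2=1344/36787: DF=(1 − 1344/36787·(0.975400+0.933600+0.904100))/(1+1344/36787) = 541/625 ≈ 0.865600

1 1/2 4877/5000
2 1 1167/1250
3 3/2 9041/10000
4 2 541/625
f(0.5y,1y) = ((4877/5000)/(1167/1250) − 1)/(1/2) = 209/2334 ≈ 8.9546%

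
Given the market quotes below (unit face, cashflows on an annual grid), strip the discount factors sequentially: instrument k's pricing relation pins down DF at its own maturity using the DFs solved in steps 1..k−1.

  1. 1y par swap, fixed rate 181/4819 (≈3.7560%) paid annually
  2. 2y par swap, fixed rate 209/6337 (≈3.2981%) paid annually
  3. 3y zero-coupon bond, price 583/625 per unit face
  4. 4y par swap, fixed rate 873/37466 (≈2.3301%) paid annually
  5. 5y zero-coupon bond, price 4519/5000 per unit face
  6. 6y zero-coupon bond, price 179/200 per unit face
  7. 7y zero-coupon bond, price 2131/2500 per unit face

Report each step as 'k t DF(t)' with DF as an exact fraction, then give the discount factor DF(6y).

step 1 [1y] swap r/1=181/4819: DF=(1 − 181/4819·(0))/(1+181/4819) = 4819/5000 ≈ 0.963800
step 2 [2y] swap r/1=209/6337: DF=(1 − 209/6337·(0.963800))/(1+209/6337) = 9373/10000 ≈ 0.937300
step 3 [3y] zero: DF = P = 583/625 ≈ 0.932800
step 4 [4y] swap r/1=873/37466: DF=(1 − 873/37466·(0.963800+0.937300+0.932800))/(1+873/37466) = 9127/10000 ≈ 0.912700
step 5 [5y] zero: DF = P = 4519/5000 ≈ 0.903800
step 6 [6y] zero: DF = P = 179/200 ≈ 0.895000
step 7 [7y] zero: DF = P = 2131/2500 ≈ 0.852400

1 1 4819/5000
2 2 9373/10000
3 3 583/625
4 4 9127/10000
5 5 4519/5000
6 6 179/200
7 7 2131/2500
DF(6y) = 179/200 ≈ 0.895000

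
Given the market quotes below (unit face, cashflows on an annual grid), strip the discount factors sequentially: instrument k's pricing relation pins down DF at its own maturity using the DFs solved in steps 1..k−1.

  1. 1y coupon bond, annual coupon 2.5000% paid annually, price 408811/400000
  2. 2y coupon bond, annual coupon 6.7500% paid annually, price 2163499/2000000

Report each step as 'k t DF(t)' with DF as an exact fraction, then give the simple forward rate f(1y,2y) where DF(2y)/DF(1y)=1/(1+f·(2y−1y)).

1 1 9971/10000
2 2 9503/10000
f(1y,2y) = ((9971/10000)/(9503/10000) − 1)/(1) = 36/731 ≈ 4.9248%

step 1 [1y] bond c/1=1/40: DF=(408811/400000 − 1/40·(0))/(1+1/40) = 9971/10000 ≈ 0.997100
step 2 [2y] bond c/1=27/400: DF=(2163499/2000000 − 27/400·(0.997100))/(1+27/400) = 9503/10000 ≈ 0.950300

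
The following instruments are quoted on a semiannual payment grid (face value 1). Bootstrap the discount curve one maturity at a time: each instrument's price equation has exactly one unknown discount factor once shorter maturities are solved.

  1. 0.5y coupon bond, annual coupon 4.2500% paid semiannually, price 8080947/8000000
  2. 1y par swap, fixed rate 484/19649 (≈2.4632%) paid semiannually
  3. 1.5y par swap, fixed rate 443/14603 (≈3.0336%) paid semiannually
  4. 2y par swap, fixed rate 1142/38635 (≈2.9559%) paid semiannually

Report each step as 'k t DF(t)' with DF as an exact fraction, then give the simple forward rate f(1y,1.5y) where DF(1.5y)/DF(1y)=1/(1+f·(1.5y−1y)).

1 1/2 9891/10000
2 1 4879/5000
3 3/2 9557/10000
4 2 9429/10000
f(1y,1.5y) = ((4879/5000)/(9557/10000) − 1)/(1/2) = 402/9557 ≈ 4.2063%

step 1 [0.5y] bond c/2=17/800: DF=(8080947/8000000 − 17/800·(0))/(1+17/800) = 9891/10000 ≈ 0.989100
step 2 [1y] swap r/2=242/19649: DF=(1 − 242/19649·(0.989100))/(1+242/19649) = 4879/5000 ≈ 0.975800
step 3 [1.5y] swap r/2=443/29206: DF=(1 − 443/29206·(0.989100+0.975800))/(1+443/29206) = 9557/10000 ≈ 0.955700
step 4 [2y] swap r/2=571/38635: DF=(1 − 571/38635·(0.989100+0.975800+0.955700))/(1+571/38635) = 9429/10000 ≈ 0.942900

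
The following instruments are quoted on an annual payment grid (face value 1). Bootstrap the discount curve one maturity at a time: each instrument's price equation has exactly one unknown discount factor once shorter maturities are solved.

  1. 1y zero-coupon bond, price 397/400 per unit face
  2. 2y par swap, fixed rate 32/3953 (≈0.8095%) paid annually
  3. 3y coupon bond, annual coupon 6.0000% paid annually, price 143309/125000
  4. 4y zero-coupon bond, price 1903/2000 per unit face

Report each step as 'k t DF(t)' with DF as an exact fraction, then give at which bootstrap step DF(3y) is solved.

1 1 397/400
2 2 123/125
3 3 9697/10000
4 4 1903/2000
DF(3y) is solved at step 3

step 1 [1y] zero: DF = P = 397/400 ≈ 0.992500
step 2 [2y] swap r/1=32/3953: DF=(1 − 32/3953·(0.992500))/(1+32/3953) = 123/125 ≈ 0.984000
step 3 [3y] bond c/1=3/50: DF=(143309/125000 − 3/50·(0.992500+0.984000))/(1+3/50) = 9697/10000 ≈ 0.969700
step 4 [4y] zero: DF = P = 1903/2000 ≈ 0.951500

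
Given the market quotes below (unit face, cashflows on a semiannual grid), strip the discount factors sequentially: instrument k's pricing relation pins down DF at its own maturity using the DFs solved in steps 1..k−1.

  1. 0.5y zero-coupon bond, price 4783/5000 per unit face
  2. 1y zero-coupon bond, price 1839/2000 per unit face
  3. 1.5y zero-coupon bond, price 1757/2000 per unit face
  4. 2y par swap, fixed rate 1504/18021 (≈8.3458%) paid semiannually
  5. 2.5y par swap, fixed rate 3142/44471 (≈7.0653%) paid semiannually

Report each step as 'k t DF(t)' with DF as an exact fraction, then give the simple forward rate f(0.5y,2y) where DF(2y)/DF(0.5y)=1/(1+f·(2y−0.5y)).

1 1/2 4783/5000
2 1 1839/2000
3 3/2 1757/2000
4 2 531/625
5 5/2 8429/10000
f(0.5y,2y) = ((4783/5000)/(531/625) − 1)/(3/2) = 535/6372 ≈ 8.3961%

step 1 [0.5y] zero: DF = P = 4783/5000 ≈ 0.956600
step 2 [1y] zero: DF = P = 1839/2000 ≈ 0.919500
step 3 [1.5y] zero: DF = P = 1757/2000 ≈ 0.878500
step 4 [2y] swap r/2=752/18021: DF=(1 − 752/18021·(0.956600+0.919500+0.878500))/(1+752/18021) = 531/625 ≈ 0.849600
step 5 [2.5y] swap r/2=1571/44471: DF=(1 − 1571/44471·(0.956600+0.919500+0.878500+0.849600))/(1+1571/44471) = 8429/10000 ≈ 0.842900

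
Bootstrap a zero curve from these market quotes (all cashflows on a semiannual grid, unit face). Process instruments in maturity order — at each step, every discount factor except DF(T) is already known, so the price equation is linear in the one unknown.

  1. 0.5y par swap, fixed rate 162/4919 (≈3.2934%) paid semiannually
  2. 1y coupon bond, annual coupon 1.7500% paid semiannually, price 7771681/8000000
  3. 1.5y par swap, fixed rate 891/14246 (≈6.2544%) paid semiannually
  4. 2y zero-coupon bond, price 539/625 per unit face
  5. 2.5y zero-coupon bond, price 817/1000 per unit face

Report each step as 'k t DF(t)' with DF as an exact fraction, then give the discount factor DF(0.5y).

1 1/2 4919/5000
2 1 1909/2000
3 3/2 9109/10000
4 2 539/625
5 5/2 817/1000
DF(0.5y) = 4919/5000 ≈ 0.983800

step 1 [0.5y] swap r/2=81/4919: DF=(1 − 81/4919·(0))/(1+81/4919) = 4919/5000 ≈ 0.983800
step 2 [1y] bond c/2=7/800: DF=(7771681/8000000 − 7/800·(0.983800))/(1+7/800) = 1909/2000 ≈ 0.954500
step 3 [1.5y] swap r/2=891/28492: DF=(1 − 891/28492·(0.983800+0.954500))/(1+891/28492) = 9109/10000 ≈ 0.910900
step 4 [2y] zero: DF = P = 539/625 ≈ 0.862400
step 5 [2.5y] zero: DF = P = 817/1000 ≈ 0.817000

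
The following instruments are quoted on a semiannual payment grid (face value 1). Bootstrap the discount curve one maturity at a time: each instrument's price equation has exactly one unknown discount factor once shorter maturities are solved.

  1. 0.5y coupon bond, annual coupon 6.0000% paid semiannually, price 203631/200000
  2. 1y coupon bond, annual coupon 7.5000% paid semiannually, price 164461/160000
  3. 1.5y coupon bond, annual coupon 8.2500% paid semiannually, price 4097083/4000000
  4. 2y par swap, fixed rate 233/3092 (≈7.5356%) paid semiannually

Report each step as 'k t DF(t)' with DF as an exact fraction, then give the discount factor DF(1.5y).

step 1 [0.5y] bond c/2=3/100: DF=(203631/200000 − 3/100·(0))/(1+3/100) = 1977/2000 ≈ 0.988500
step 2 [1y] bond c/2=3/80: DF=(164461/160000 − 3/80·(0.988500))/(1+3/80) = 191/200 ≈ 0.955000
step 3 [1.5y] bond c/2=33/800: DF=(4097083/4000000 − 33/800·(0.988500+0.955000))/(1+33/800) = 9067/10000 ≈ 0.906700
step 4 [2y] swap r/2=233/6184: DF=(1 − 233/6184·(0.988500+0.955000+0.906700))/(1+233/6184) = 4301/5000 ≈ 0.860200

1 1/2 1977/2000
2 1 191/200
3 3/2 9067/10000
4 2 4301/5000
DF(1.5y) = 9067/10000 ≈ 0.906700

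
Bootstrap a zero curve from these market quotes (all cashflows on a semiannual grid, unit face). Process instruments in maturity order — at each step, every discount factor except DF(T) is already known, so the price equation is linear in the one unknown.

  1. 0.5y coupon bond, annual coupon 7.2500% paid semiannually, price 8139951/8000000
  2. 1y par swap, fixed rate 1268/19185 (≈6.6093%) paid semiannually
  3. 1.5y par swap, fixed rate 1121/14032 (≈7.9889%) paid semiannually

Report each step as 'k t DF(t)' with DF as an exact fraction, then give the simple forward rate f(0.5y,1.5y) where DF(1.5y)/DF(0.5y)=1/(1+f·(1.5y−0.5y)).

step 1 [0.5y] bond c/2=29/800: DF=(8139951/8000000 − 29/800·(0))/(1+29/800) = 9819/10000 ≈ 0.981900
step 2 [1y] swap r/2=634/19185: DF=(1 − 634/19185·(0.981900))/(1+634/19185) = 4683/5000 ≈ 0.936600
step 3 [1.5y] swap r/2=1121/28064: DF=(1 − 1121/28064·(0.981900+0.936600))/(1+1121/28064) = 8879/10000 ≈ 0.887900

1 1/2 9819/10000
2 1 4683/5000
3 3/2 8879/10000
f(0.5y,1.5y) = ((9819/10000)/(8879/10000) − 1)/(1) = 940/8879 ≈ 10.5868%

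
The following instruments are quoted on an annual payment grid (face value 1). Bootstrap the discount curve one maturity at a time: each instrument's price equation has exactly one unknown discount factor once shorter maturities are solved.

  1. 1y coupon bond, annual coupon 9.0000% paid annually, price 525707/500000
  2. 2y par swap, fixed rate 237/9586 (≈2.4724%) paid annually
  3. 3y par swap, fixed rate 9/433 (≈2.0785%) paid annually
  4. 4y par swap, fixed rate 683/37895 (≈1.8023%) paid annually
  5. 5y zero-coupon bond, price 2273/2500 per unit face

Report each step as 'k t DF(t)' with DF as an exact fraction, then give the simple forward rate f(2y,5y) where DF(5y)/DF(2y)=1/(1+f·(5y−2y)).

1 1 4823/5000
2 2 4763/5000
3 3 4703/5000
4 4 9317/10000
5 5 2273/2500
f(2y,5y) = ((4763/5000)/(2273/2500) − 1)/(3) = 217/13638 ≈ 1.5911%

step 1 [1y] bond c/1=9/100: DF=(525707/500000 − 9/100·(0))/(1+9/100) = 4823/5000 ≈ 0.964600
step 2 [2y] swap r/1=237/9586: DF=(1 − 237/9586·(0.964600))/(1+237/9586) = 4763/5000 ≈ 0.952600
step 3 [3y] swap r/1=9/433: DF=(1 − 9/433·(0.964600+0.952600))/(1+9/433) = 4703/5000 ≈ 0.940600
step 4 [4y] swap r/1=683/37895: DF=(1 − 683/37895·(0.964600+0.952600+0.940600))/(1+683/37895) = 9317/10000 ≈ 0.931700
step 5 [5y] zero: DF = P = 2273/2500 ≈ 0.909200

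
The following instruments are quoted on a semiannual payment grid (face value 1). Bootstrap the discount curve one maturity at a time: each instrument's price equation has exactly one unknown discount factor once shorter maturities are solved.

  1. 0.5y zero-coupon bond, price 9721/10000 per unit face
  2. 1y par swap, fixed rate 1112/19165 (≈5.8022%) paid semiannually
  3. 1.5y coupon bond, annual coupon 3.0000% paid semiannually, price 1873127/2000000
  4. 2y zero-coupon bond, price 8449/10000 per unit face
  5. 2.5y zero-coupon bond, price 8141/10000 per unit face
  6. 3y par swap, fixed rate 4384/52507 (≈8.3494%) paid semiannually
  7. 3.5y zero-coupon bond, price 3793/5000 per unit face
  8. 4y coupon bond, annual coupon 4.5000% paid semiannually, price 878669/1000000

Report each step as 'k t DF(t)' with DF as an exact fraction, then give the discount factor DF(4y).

step 1 [0.5y] zero: DF = P = 9721/10000 ≈ 0.972100
step 2 [1y] swap r/2=556/19165: DF=(1 − 556/19165·(0.972100))/(1+556/19165) = 2361/2500 ≈ 0.944400
step 3 [1.5y] bond c/2=3/200: DF=(1873127/2000000 − 3/200·(0.972100+0.944400))/(1+3/200) = 559/625 ≈ 0.894400
step 4 [2y] zero: DF = P = 8449/10000 ≈ 0.844900
step 5 [2.5y] zero: DF = P = 8141/10000 ≈ 0.814100
step 6 [3y] swap r/2=2192/52507: DF=(1 − 2192/52507·(0.972100+0.944400+0.894400+0.844900+0.814100))/(1+2192/52507) = 488/625 ≈ 0.780800
step 7 [3.5y] zero: DF = P = 3793/5000 ≈ 0.758600
step 8 [4y] bond c/2=9/400: DF=(878669/1000000 − 9/400·(0.972100+0.944400+0.894400+0.844900+0.814100+0.780800+0.758600))/(1+9/400) = 7271/10000 ≈ 0.727100

1 1/2 9721/10000
2 1 2361/2500
3 3/2 559/625
4 2 8449/10000
5 5/2 8141/10000
6 3 488/625
7 7/2 3793/5000
8 4 7271/10000
DF(4y) = 7271/10000 ≈ 0.727100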